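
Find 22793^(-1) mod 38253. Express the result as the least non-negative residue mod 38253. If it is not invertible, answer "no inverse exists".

25775

Extended Euclidean algorithm:
38253 = 1*22793 + 15460
22793 = 1*15460 + 7333
15460 = 2*7333 + 794
7333 = 9*794 + 187
794 = 4*187 + 46
187 = 4*46 + 3
46 = 15*3 + 1
3 = 3*1 + 0
Since gcd(22793, 38253) = 1, back-substitute to write 1 as a combination:
1 = 46 − 15·3
1 = −15·187 + 61·46
1 = 61·794 − 259·187
1 = −259·7333 + 2392·794
1 = 2392·15460 − 5043·7333
1 = −5043·22793 + 7435·15460
1 = 7435·38253 − 12478·22793
Thus 22793·(-12478) ≡ 1 (mod 38253); reducing, -12478 mod 38253 = 25775.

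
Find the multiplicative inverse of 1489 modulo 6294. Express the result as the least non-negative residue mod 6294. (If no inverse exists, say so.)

5605

Apply the Euclidean algorithm to 6294 and 1489:
6294 = 4*1489 + 338
1489 = 4*338 + 137
338 = 2*137 + 64
137 = 2*64 + 9
64 = 7*9 + 1
9 = 9*1 + 0
Since gcd(1489, 6294) = 1, back-substitute to write 1 as a combination:
1 = 64 − 7·9
1 = −7·137 + 15·64
1 = 15·338 − 37·137
1 = −37·1489 + 163·338
1 = 163·6294 − 689·1489
Thus 1489·(-689) ≡ 1 (mod 6294); reducing, -689 mod 6294 = 5605.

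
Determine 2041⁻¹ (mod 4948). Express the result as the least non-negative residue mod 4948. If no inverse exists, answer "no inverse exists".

Extended Euclidean algorithm:
4948 = 2·2041 + 866
2041 = 2·866 + 309
866 = 2·309 + 248
309 = 1·248 + 61
248 = 4·61 + 4
61 = 15·4 + 1
4 = 4·1 + 0
gcd = 1, so the inverse exists. Back-substitute:
1 = 61 − 15·4
1 = −15·248 + 61·61
1 = 61·309 − 76·248
1 = −76·866 + 213·309
1 = 213·2041 − 502·866
1 = −502·4948 + 1217·2041
So 2041·1217 ≡ 1 (mod 4948).

1217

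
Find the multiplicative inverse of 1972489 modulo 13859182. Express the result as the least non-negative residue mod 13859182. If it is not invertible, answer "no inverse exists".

Extended Euclidean algorithm:
13859182 = 7·1972489 + 51759
1972489 = 38·51759 + 5647
51759 = 9·5647 + 936
5647 = 6·936 + 31
936 = 30·31 + 6
31 = 5·6 + 1
6 = 6·1 + 0
The gcd is 1. Working backward:
1 = 31 − 5·6
1 = −5·936 + 151·31
1 = 151·5647 − 911·936
1 = −911·51759 + 8350·5647
1 = 8350·1972489 − 318211·51759
1 = −318211·13859182 + 2235827·1972489
So 1972489·2235827 ≡ 1 (mod 13859182).

2235827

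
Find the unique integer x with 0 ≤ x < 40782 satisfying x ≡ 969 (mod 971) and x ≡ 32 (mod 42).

31070

Write x = 969 + 971·k. Then 971·k ≡ 32 − 969 ≡ 29 (mod 42).
Need 971⁻¹ mod 42. Extended Euclid on (42, 5):
42 = 8×5 + 2
5 = 2×2 + 1
2 = 2×1 + 0
Back-substitute:
1 = 5 − 2·2
1 = −2·42 + 17·5
971⁻¹ ≡ 17 (mod 42), so k ≡ 17·29 ≡ 31 (mod 42).
x = 969 + 971·31 = 31070.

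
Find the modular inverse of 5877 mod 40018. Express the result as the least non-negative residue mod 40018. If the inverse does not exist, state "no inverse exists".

4855

gcd(40018, 5877) by repeated division:
40018 = 6·5877 + 4756
5877 = 1·4756 + 1121
4756 = 4·1121 + 272
1121 = 4·272 + 33
272 = 8·33 + 8
33 = 4·8 + 1
8 = 8·1 + 0
Since gcd(5877, 40018) = 1, back-substitute to write 1 as a combination:
1 = 33 − 4·8
1 = −4·272 + 33·33
1 = 33·1121 − 136·272
1 = −136·4756 + 577·1121
1 = 577·5877 − 713·4756
1 = −713·40018 + 4855·5877
So 5877·4855 ≡ 1 (mod 40018).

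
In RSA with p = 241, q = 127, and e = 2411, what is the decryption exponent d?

φ(n) = (p−1)(q−1) = 240·126 = 30240.
Need d with 2411·d ≡ 1 (mod 30240). Apply the extended Euclidean algorithm:
30240 = 12×2411 + 1308
2411 = 1×1308 + 1103
1308 = 1×1103 + 205
1103 = 5×205 + 78
205 = 2×78 + 49
78 = 1×49 + 29
49 = 1×29 + 20
29 = 1×20 + 9
20 = 2×9 + 2
9 = 4×2 + 1
2 = 2×1 + 0
Back-substitute:
1 = 9 − 4·2
1 = −4·20 + 9·9
1 = 9·29 − 13·20
1 = −13·49 + 22·29
1 = 22·78 − 35·49
1 = −35·205 + 92·78
1 = 92·1103 − 495·205
1 = −495·1308 + 587·1103
1 = 587·2411 − 1082·1308
1 = −1082·30240 + 13571·2411
So 2411·13571 ≡ 1 (mod 30240), hence d = 13571.

13571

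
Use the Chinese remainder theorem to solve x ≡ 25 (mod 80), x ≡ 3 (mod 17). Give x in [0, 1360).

105

Write x = 25 + 80·k. Then 80·k ≡ 3 − 25 ≡ 12 (mod 17).
Need 80⁻¹ mod 17. Extended Euclid on (17, 12):
17 = 1×12 + 5
12 = 2×5 + 2
5 = 2×2 + 1
2 = 2×1 + 0
Back-substitute:
1 = 5 − 2·2
1 = −2·12 + 5·5
1 = 5·17 − 7·12
80⁻¹ ≡ 10 (mod 17), so k ≡ 10·12 ≡ 1 (mod 17).
x = 25 + 80·1 = 105.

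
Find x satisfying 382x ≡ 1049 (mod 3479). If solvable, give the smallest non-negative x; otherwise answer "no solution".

First find gcd(382, 3479):
3479 = 9·382 + 41
382 = 9·41 + 13
41 = 3·13 + 2
13 = 6·2 + 1
2 = 2·1 + 0
gcd = 1, so a unique solution mod 3479 exists.
Back-substitute for the Bézout coefficients:
1 = 13 − 6·2
1 = −6·41 + 19·13
1 = 19·382 − 177·41
1 = −177·3479 + 1612·382
So 382·(1612) ≡ 1 (mod 3479), giving 382⁻¹ ≡ 1612.
x ≡ 382⁻¹·1049 ≡ 1612·1049 ≡ 194 (mod 3479).

194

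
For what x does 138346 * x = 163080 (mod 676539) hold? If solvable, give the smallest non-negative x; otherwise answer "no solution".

First find gcd(138346, 676539):
676539 = 4×138346 + 123155
138346 = 1×123155 + 15191
123155 = 8×15191 + 1627
15191 = 9×1627 + 548
1627 = 2×548 + 531
548 = 1×531 + 17
531 = 31×17 + 4
17 = 4×4 + 1
4 = 4×1 + 0
gcd = 1, so a unique solution mod 676539 exists.
Back-substitute for the Bézout coefficients:
1 = 17 − 4·4
1 = −4·531 + 125·17
1 = 125·548 − 129·531
1 = −129·1627 + 383·548
1 = 383·15191 − 3576·1627
1 = −3576·123155 + 28991·15191
1 = 28991·138346 − 32567·123155
1 = −32567·676539 + 159259·138346
So 138346·(159259) ≡ 1 (mod 676539), giving 138346⁻¹ ≡ 159259.
x ≡ 138346⁻¹·163080 ≡ 159259·163080 ≡ 302049 (mod 676539).

302049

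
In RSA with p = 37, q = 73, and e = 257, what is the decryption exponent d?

φ(n) = (p−1)(q−1) = 36·72 = 2592.
Need d with 257·d ≡ 1 (mod 2592). Apply the extended Euclidean algorithm:
2592 = 10·257 + 22
257 = 11·22 + 15
22 = 1·15 + 7
15 = 2·7 + 1
7 = 7·1 + 0
Back-substitute:
1 = 15 − 2·7
1 = −2·22 + 3·15
1 = 3·257 − 35·22
1 = −35·2592 + 353·257
So 257·353 ≡ 1 (mod 2592), hence d = 353.

353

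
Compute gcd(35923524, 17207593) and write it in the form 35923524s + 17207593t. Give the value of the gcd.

13

Repeated division:
35923524 = 2·17207593 + 1508338
17207593 = 11·1508338 + 615875
1508338 = 2·615875 + 276588
615875 = 2·276588 + 62699
276588 = 4·62699 + 25792
62699 = 2·25792 + 11115
25792 = 2·11115 + 3562
11115 = 3·3562 + 429
3562 = 8·429 + 130
429 = 3·130 + 39
130 = 3·39 + 13
39 = 3·13 + 0
gcd(35923524, 17207593) = 13.
Working backward:
13 = 130 − 3·39
13 = −3·429 + 10·130
13 = 10·3562 − 83·429
13 = −83·11115 + 259·3562
13 = 259·25792 − 601·11115
13 = −601·62699 + 1461·25792
13 = 1461·276588 − 6445·62699
13 = −6445·615875 + 14351·276588
13 = 14351·1508338 − 35147·615875
13 = −35147·17207593 + 400968·1508338
13 = 400968·35923524 − 837083·17207593
So 13 = (400968)·35923524 + (-837083)·17207593.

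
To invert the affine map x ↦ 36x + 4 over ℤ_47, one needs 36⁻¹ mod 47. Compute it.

gcd(47, 36) by repeated division:
47 = 1*36 + 11
36 = 3*11 + 3
11 = 3*3 + 2
3 = 1*2 + 1
2 = 2*1 + 0
gcd = 1, so the inverse exists. Back-substitute:
1 = 3 − 2
1 = −11 + 4·3
1 = 4·36 − 13·11
1 = −13·47 + 17·36
So 36·17 ≡ 1 (mod 47).

17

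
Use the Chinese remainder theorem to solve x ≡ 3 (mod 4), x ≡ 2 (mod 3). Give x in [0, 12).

Write x = 3 + 4·k. Then 4·k ≡ 2 − 3 ≡ 2 (mod 3).
Need 4⁻¹ mod 3. Extended Euclid on (3, 1):
3 = 3×1 + 0
4⁻¹ ≡ 1 (mod 3), so k ≡ 1·2 ≡ 2 (mod 3).
x = 3 + 4·2 = 11.

11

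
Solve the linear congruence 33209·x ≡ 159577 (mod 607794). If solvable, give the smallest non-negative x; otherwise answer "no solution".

First find gcd(33209, 607794):
607794 = 18×33209 + 10032
33209 = 3×10032 + 3113
10032 = 3×3113 + 693
3113 = 4×693 + 341
693 = 2×341 + 11
341 = 31×11 + 0
gcd = 11 and 11 | 159577, so solutions exist. Divide through by 11: 3019x ≡ 14507 (mod 55254).
Now find 3019⁻¹ mod 55254:
55254 = 18×3019 + 912
3019 = 3×912 + 283
912 = 3×283 + 63
283 = 4×63 + 31
63 = 2×31 + 1
31 = 31×1 + 0
Back-substitute:
1 = 63 − 2·31
1 = −2·283 + 9·63
1 = 9·912 − 29·283
1 = −29·3019 + 96·912
1 = 96·55254 − 1757·3019
So 3019·(-1757) ≡ 1 (mod 55254), i.e. 3019⁻¹ ≡ 53497.
Then x ≡ 53497·14507 ≡ 38549 (mod 55254); the smallest non-negative solution is x = 38549.

38549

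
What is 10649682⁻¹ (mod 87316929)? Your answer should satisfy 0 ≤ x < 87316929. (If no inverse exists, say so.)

no inverse exists

Euclidean algorithm on 87316929, 10649682:
87316929 = 8*10649682 + 2119473
10649682 = 5*2119473 + 52317
2119473 = 40*52317 + 26793
52317 = 1*26793 + 25524
26793 = 1*25524 + 1269
25524 = 20*1269 + 144
1269 = 8*144 + 117
144 = 1*117 + 27
117 = 4*27 + 9
27 = 3*9 + 0
gcd(10649682, 87316929) = 9 ≠ 1, so 10649682 has no multiplicative inverse modulo 87316929.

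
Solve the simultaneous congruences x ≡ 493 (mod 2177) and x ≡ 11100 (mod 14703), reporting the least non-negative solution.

Write x = 493 + 2177·k. Then 2177·k ≡ 11100 − 493 ≡ 10607 (mod 14703).
Need 2177⁻¹ mod 14703. Extended Euclid on (14703, 2177):
14703 = 6×2177 + 1641
2177 = 1×1641 + 536
1641 = 3×536 + 33
536 = 16×33 + 8
33 = 4×8 + 1
8 = 8×1 + 0
Back-substitute:
1 = 33 − 4·8
1 = −4·536 + 65·33
1 = 65·1641 − 199·536
1 = −199·2177 + 264·1641
1 = 264·14703 − 1783·2177
2177⁻¹ ≡ 12920 (mod 14703), so k ≡ 12920·10607 ≡ 10480 (mod 14703).
x = 493 + 2177·10480 = 22815453.

22815453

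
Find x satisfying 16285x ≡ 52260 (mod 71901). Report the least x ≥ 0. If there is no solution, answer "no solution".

First find gcd(16285, 71901):
71901 = 4×16285 + 6761
16285 = 2×6761 + 2763
6761 = 2×2763 + 1235
2763 = 2×1235 + 293
1235 = 4×293 + 63
293 = 4×63 + 41
63 = 1×41 + 22
41 = 1×22 + 19
22 = 1×19 + 3
19 = 6×3 + 1
3 = 3×1 + 0
gcd = 1, so a unique solution mod 71901 exists.
Back-substitute for the Bézout coefficients:
1 = 19 − 6·3
1 = −6·22 + 7·19
1 = 7·41 − 13·22
1 = −13·63 + 20·41
1 = 20·293 − 93·63
1 = −93·1235 + 392·293
1 = 392·2763 − 877·1235
1 = −877·6761 + 2146·2763
1 = 2146·16285 − 5169·6761
1 = −5169·71901 + 22822·16285
So 16285·(22822) ≡ 1 (mod 71901), giving 16285⁻¹ ≡ 22822.
x ≡ 16285⁻¹·52260 ≡ 22822·52260 ≡ 55833 (mod 71901).

55833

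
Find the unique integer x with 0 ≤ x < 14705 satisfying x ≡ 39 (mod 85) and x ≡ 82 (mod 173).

Write x = 39 + 85·k. Then 85·k ≡ 82 − 39 ≡ 43 (mod 173).
Need 85⁻¹ mod 173. Extended Euclid on (173, 85):
173 = 2·85 + 3
85 = 28·3 + 1
3 = 3·1 + 0
Back-substitute:
1 = 85 − 28·3
1 = −28·173 + 57·85
85⁻¹ ≡ 57 (mod 173), so k ≡ 57·43 ≡ 29 (mod 173).
x = 39 + 85·29 = 2504.

2504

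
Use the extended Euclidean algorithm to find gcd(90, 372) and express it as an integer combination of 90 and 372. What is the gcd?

6

Repeated division:
372 = 4*90 + 12
90 = 7*12 + 6
12 = 2*6 + 0
gcd(90, 372) = 6.
Express as a combination:
6 = 90 − 7·12
6 = −7·372 + 29·90
So 6 = (-7)·372 + (29)·90.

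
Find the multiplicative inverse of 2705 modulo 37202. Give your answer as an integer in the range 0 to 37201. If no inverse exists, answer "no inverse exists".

32691

Apply the Euclidean algorithm to 37202 and 2705:
37202 = 13·2705 + 2037
2705 = 1·2037 + 668
2037 = 3·668 + 33
668 = 20·33 + 8
33 = 4·8 + 1
8 = 8·1 + 0
Since gcd(2705, 37202) = 1, back-substitute to write 1 as a combination:
1 = 33 − 4·8
1 = −4·668 + 81·33
1 = 81·2037 − 247·668
1 = −247·2705 + 328·2037
1 = 328·37202 − 4511·2705
So 2705·(-4511) ≡ 1 (mod 37202), and -4511 ≡ 32691 (mod 37202).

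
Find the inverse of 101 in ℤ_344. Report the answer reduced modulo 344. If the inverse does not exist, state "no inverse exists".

Run Euclid on (344, 101):
344 = 3·101 + 41
101 = 2·41 + 19
41 = 2·19 + 3
19 = 6·3 + 1
3 = 3·1 + 0
The gcd is 1. Working backward:
1 = 19 − 6·3
1 = −6·41 + 13·19
1 = 13·101 − 32·41
1 = −32·344 + 109·101
So 101·109 ≡ 1 (mod 344).

109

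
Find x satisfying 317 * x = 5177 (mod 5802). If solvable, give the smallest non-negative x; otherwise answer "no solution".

First find gcd(317, 5802):
5802 = 18·317 + 96
317 = 3·96 + 29
96 = 3·29 + 9
29 = 3·9 + 2
9 = 4·2 + 1
2 = 2·1 + 0
gcd = 1, so a unique solution mod 5802 exists.
Back-substitute for the Bézout coefficients:
1 = 9 − 4·2
1 = −4·29 + 13·9
1 = 13·96 − 43·29
1 = −43·317 + 142·96
1 = 142·5802 − 2599·317
So 317·(-2599) ≡ 1 (mod 5802), giving 317⁻¹ ≡ 3203.
x ≡ 317⁻¹·5177 ≡ 3203·5177 ≡ 5617 (mod 5802).

5617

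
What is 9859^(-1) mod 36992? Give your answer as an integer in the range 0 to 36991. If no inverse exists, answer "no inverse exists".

Extended Euclidean algorithm:
36992 = 3·9859 + 7415
9859 = 1·7415 + 2444
7415 = 3·2444 + 83
2444 = 29·83 + 37
83 = 2·37 + 9
37 = 4·9 + 1
9 = 9·1 + 0
The gcd is 1. Working backward:
1 = 37 − 4·9
1 = −4·83 + 9·37
1 = 9·2444 − 265·83
1 = −265·7415 + 804·2444
1 = 804·9859 − 1069·7415
1 = −1069·36992 + 4011·9859
So 9859·4011 ≡ 1 (mod 36992).

4011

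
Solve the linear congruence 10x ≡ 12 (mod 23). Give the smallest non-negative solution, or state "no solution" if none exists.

15

First find gcd(10, 23):
23 = 2*10 + 3
10 = 3*3 + 1
3 = 3*1 + 0
gcd = 1, so a unique solution mod 23 exists.
Back-substitute for the Bézout coefficients:
1 = 10 − 3·3
1 = −3·23 + 7·10
So 10·(7) ≡ 1 (mod 23), giving 10⁻¹ ≡ 7.
x ≡ 10⁻¹·12 ≡ 7·12 ≡ 15 (mod 23).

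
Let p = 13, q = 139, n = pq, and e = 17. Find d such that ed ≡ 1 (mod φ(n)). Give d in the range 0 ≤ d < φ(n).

1169

φ(n) = (p−1)(q−1) = 12·138 = 1656.
Need d with 17·d ≡ 1 (mod 1656). Apply the extended Euclidean algorithm:
1656 = 97×17 + 7
17 = 2×7 + 3
7 = 2×3 + 1
3 = 3×1 + 0
Back-substitute:
1 = 7 − 2·3
1 = −2·17 + 5·7
1 = 5·1656 − 487·17
So 17·(-487) ≡ 1 (mod 1656), hence d ≡ -487 ≡ 1169 (mod 1656).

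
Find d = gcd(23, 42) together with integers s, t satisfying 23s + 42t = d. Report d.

1

Apply Euclid's algorithm to 42 and 23:
42 = 1*23 + 19
23 = 1*19 + 4
19 = 4*4 + 3
4 = 1*3 + 1
3 = 3*1 + 0
gcd(23, 42) = 1.
Express as a combination:
1 = 4 − 3
1 = −19 + 5·4
1 = 5·23 − 6·19
1 = −6·42 + 11·23
So 1 = (-6)·42 + (11)·23.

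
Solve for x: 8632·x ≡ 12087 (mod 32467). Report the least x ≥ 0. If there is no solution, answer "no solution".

4135

First find gcd(8632, 32467):
32467 = 3·8632 + 6571
8632 = 1·6571 + 2061
6571 = 3·2061 + 388
2061 = 5·388 + 121
388 = 3·121 + 25
121 = 4·25 + 21
25 = 1·21 + 4
21 = 5·4 + 1
4 = 4·1 + 0
gcd = 1, so a unique solution mod 32467 exists.
Back-substitute for the Bézout coefficients:
1 = 21 − 5·4
1 = −5·25 + 6·21
1 = 6·121 − 29·25
1 = −29·388 + 93·121
1 = 93·2061 − 494·388
1 = −494·6571 + 1575·2061
1 = 1575·8632 − 2069·6571
1 = −2069·32467 + 7782·8632
So 8632·(7782) ≡ 1 (mod 32467), giving 8632⁻¹ ≡ 7782.
x ≡ 8632⁻¹·12087 ≡ 7782·12087 ≡ 4135 (mod 32467).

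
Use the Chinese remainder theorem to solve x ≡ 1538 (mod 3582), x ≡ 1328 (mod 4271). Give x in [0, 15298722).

Write x = 1538 + 3582·k. Then 3582·k ≡ 1328 − 1538 ≡ 4061 (mod 4271).
Need 3582⁻¹ mod 4271. Extended Euclid on (4271, 3582):
4271 = 1·3582 + 689
3582 = 5·689 + 137
689 = 5·137 + 4
137 = 34·4 + 1
4 = 4·1 + 0
Back-substitute:
1 = 137 − 34·4
1 = −34·689 + 171·137
1 = 171·3582 − 889·689
1 = −889·4271 + 1060·3582
3582⁻¹ ≡ 1060 (mod 4271), so k ≡ 1060·4061 ≡ 3763 (mod 4271).
x = 1538 + 3582·3763 = 13480604.

13480604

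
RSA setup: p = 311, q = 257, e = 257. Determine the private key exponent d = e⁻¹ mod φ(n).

φ(n) = (p−1)(q−1) = 310·256 = 79360.
Need d with 257·d ≡ 1 (mod 79360). Apply the extended Euclidean algorithm:
79360 = 308·257 + 204
257 = 1·204 + 53
204 = 3·53 + 45
53 = 1·45 + 8
45 = 5·8 + 5
8 = 1·5 + 3
5 = 1·3 + 2
3 = 1·2 + 1
2 = 2·1 + 0
Back-substitute:
1 = 3 − 2
1 = −5 + 2·3
1 = 2·8 − 3·5
1 = −3·45 + 17·8
1 = 17·53 − 20·45
1 = −20·204 + 77·53
1 = 77·257 − 97·204
1 = −97·79360 + 29953·257
So 257·29953 ≡ 1 (mod 79360), hence d = 29953.

29953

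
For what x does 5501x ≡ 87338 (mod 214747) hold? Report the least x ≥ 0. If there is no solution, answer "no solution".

First find gcd(5501, 214747):
214747 = 39×5501 + 208
5501 = 26×208 + 93
208 = 2×93 + 22
93 = 4×22 + 5
22 = 4×5 + 2
5 = 2×2 + 1
2 = 2×1 + 0
gcd = 1, so a unique solution mod 214747 exists.
Back-substitute for the Bézout coefficients:
1 = 5 − 2·2
1 = −2·22 + 9·5
1 = 9·93 − 38·22
1 = −38·208 + 85·93
1 = 85·5501 − 2248·208
1 = −2248·214747 + 87757·5501
So 5501·(87757) ≡ 1 (mod 214747), giving 5501⁻¹ ≡ 87757.
x ≡ 5501⁻¹·87338 ≡ 87757·87338 ≡ 200436 (mod 214747).

200436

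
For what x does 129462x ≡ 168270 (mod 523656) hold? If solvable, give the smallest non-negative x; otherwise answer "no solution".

75349

First find gcd(129462, 523656):
523656 = 4*129462 + 5808
129462 = 22*5808 + 1686
5808 = 3*1686 + 750
1686 = 2*750 + 186
750 = 4*186 + 6
186 = 31*6 + 0
gcd = 6 and 6 | 168270, so solutions exist. Divide through by 6: 21577x ≡ 28045 (mod 87276).
Now find 21577⁻¹ mod 87276:
87276 = 4*21577 + 968
21577 = 22*968 + 281
968 = 3*281 + 125
281 = 2*125 + 31
125 = 4*31 + 1
31 = 31*1 + 0
Back-substitute:
1 = 125 − 4·31
1 = −4·281 + 9·125
1 = 9·968 − 31·281
1 = −31·21577 + 691·968
1 = 691·87276 − 2795·21577
So 21577·(-2795) ≡ 1 (mod 87276), i.e. 21577⁻¹ ≡ 84481.
Then x ≡ 84481·28045 ≡ 75349 (mod 87276); the smallest non-negative solution is x = 75349.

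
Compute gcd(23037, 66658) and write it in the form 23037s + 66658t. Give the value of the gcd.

1

Repeated division:
66658 = 2×23037 + 20584
23037 = 1×20584 + 2453
20584 = 8×2453 + 960
2453 = 2×960 + 533
960 = 1×533 + 427
533 = 1×427 + 106
427 = 4×106 + 3
106 = 35×3 + 1
3 = 3×1 + 0
gcd(23037, 66658) = 1.
Working backward:
1 = 106 − 35·3
1 = −35·427 + 141·106
1 = 141·533 − 176·427
1 = −176·960 + 317·533
1 = 317·2453 − 810·960
1 = −810·20584 + 6797·2453
1 = 6797·23037 − 7607·20584
1 = −7607·66658 + 22011·23037
So 1 = (-7607)·66658 + (22011)·23037.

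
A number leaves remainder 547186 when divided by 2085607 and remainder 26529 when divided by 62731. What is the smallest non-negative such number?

Write x = 547186 + 2085607·k. Then 2085607·k ≡ 26529 − 547186 ≡ 43922 (mod 62731).
Need 2085607⁻¹ mod 62731. Extended Euclid on (62731, 15484):
62731 = 4·15484 + 795
15484 = 19·795 + 379
795 = 2·379 + 37
379 = 10·37 + 9
37 = 4·9 + 1
9 = 9·1 + 0
Back-substitute:
1 = 37 − 4·9
1 = −4·379 + 41·37
1 = 41·795 − 86·379
1 = −86·15484 + 1675·795
1 = 1675·62731 − 6786·15484
2085607⁻¹ ≡ 55945 (mod 62731), so k ≡ 55945·43922 ≡ 43020 (mod 62731).
x = 547186 + 2085607·43020 = 89723360326.

89723360326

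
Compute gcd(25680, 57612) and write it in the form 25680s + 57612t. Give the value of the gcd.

12

Repeated division:
57612 = 2·25680 + 6252
25680 = 4·6252 + 672
6252 = 9·672 + 204
672 = 3·204 + 60
204 = 3·60 + 24
60 = 2·24 + 12
24 = 2·12 + 0
gcd(25680, 57612) = 12.
Back-substituting:
12 = 60 − 2·24
12 = −2·204 + 7·60
12 = 7·672 − 23·204
12 = −23·6252 + 214·672
12 = 214·25680 − 879·6252
12 = −879·57612 + 1972·25680
So 12 = (-879)·57612 + (1972)·25680.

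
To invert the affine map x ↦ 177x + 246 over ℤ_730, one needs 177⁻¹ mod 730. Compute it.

Run Euclid on (730, 177):
730 = 4×177 + 22
177 = 8×22 + 1
22 = 22×1 + 0
Since gcd(177, 730) = 1, back-substitute to write 1 as a combination:
1 = 177 − 8·22
1 = −8·730 + 33·177
So 177·33 ≡ 1 (mod 730).

33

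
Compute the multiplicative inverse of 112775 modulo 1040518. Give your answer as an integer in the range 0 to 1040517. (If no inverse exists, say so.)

Apply the Euclidean algorithm to 1040518 and 112775:
1040518 = 9×112775 + 25543
112775 = 4×25543 + 10603
25543 = 2×10603 + 4337
10603 = 2×4337 + 1929
4337 = 2×1929 + 479
1929 = 4×479 + 13
479 = 36×13 + 11
13 = 1×11 + 2
11 = 5×2 + 1
2 = 2×1 + 0
Since gcd(112775, 1040518) = 1, back-substitute to write 1 as a combination:
1 = 11 − 5·2
1 = −5·13 + 6·11
1 = 6·479 − 221·13
1 = −221·1929 + 890·479
1 = 890·4337 − 2001·1929
1 = −2001·10603 + 4892·4337
1 = 4892·25543 − 11785·10603
1 = −11785·112775 + 52032·25543
1 = 52032·1040518 − 480073·112775
Thus 112775·(-480073) ≡ 1 (mod 1040518); reducing, -480073 mod 1040518 = 560445.

560445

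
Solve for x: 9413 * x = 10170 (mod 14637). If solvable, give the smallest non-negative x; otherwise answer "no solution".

8880

First find gcd(9413, 14637):
14637 = 1×9413 + 5224
9413 = 1×5224 + 4189
5224 = 1×4189 + 1035
4189 = 4×1035 + 49
1035 = 21×49 + 6
49 = 8×6 + 1
6 = 6×1 + 0
gcd = 1, so a unique solution mod 14637 exists.
Back-substitute for the Bézout coefficients:
1 = 49 − 8·6
1 = −8·1035 + 169·49
1 = 169·4189 − 684·1035
1 = −684·5224 + 853·4189
1 = 853·9413 − 1537·5224
1 = −1537·14637 + 2390·9413
So 9413·(2390) ≡ 1 (mod 14637), giving 9413⁻¹ ≡ 2390.
x ≡ 9413⁻¹·10170 ≡ 2390·10170 ≡ 8880 (mod 14637).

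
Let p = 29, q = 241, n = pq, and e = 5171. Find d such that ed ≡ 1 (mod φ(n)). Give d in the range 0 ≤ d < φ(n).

4091

φ(n) = (p−1)(q−1) = 28·240 = 6720.
Need d with 5171·d ≡ 1 (mod 6720). Apply the extended Euclidean algorithm:
6720 = 1·5171 + 1549
5171 = 3·1549 + 524
1549 = 2·524 + 501
524 = 1·501 + 23
501 = 21·23 + 18
23 = 1·18 + 5
18 = 3·5 + 3
5 = 1·3 + 2
3 = 1·2 + 1
2 = 2·1 + 0
Back-substitute:
1 = 3 − 2
1 = −5 + 2·3
1 = 2·18 − 7·5
1 = −7·23 + 9·18
1 = 9·501 − 196·23
1 = −196·524 + 205·501
1 = 205·1549 − 606·524
1 = −606·5171 + 2023·1549
1 = 2023·6720 − 2629·5171
So 5171·(-2629) ≡ 1 (mod 6720), hence d ≡ -2629 ≡ 4091 (mod 6720).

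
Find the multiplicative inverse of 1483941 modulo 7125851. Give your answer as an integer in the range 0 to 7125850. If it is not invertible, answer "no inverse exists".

Extended Euclidean algorithm:
7125851 = 4·1483941 + 1190087
1483941 = 1·1190087 + 293854
1190087 = 4·293854 + 14671
293854 = 20·14671 + 434
14671 = 33·434 + 349
434 = 1·349 + 85
349 = 4·85 + 9
85 = 9·9 + 4
9 = 2·4 + 1
4 = 4·1 + 0
The gcd is 1. Working backward:
1 = 9 − 2·4
1 = −2·85 + 19·9
1 = 19·349 − 78·85
1 = −78·434 + 97·349
1 = 97·14671 − 3279·434
1 = −3279·293854 + 65677·14671
1 = 65677·1190087 − 265987·293854
1 = −265987·1483941 + 331664·1190087
1 = 331664·7125851 − 1592643·1483941
Hence 1483941⁻¹ ≡ -1592643 ≡ 5533208 (mod 7125851).

5533208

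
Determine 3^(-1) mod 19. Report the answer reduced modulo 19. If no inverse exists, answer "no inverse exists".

13

Apply the Euclidean algorithm to 19 and 3:
19 = 6*3 + 1
3 = 3*1 + 0
gcd = 1, so the inverse exists. Back-substitute:
1 = 19 − 6·3
So 3·(-6) ≡ 1 (mod 19), and -6 ≡ 13 (mod 19).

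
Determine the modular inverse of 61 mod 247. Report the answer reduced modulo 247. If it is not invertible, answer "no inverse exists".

Extended Euclidean algorithm:
247 = 4*61 + 3
61 = 20*3 + 1
3 = 3*1 + 0
The gcd is 1. Working backward:
1 = 61 − 20·3
1 = −20·247 + 81·61
So 61·81 ≡ 1 (mod 247).

81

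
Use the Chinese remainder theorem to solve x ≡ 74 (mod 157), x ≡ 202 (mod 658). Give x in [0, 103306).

Write x = 74 + 157·k. Then 157·k ≡ 202 − 74 ≡ 128 (mod 658).
Need 157⁻¹ mod 658. Extended Euclid on (658, 157):
658 = 4·157 + 30
157 = 5·30 + 7
30 = 4·7 + 2
7 = 3·2 + 1
2 = 2·1 + 0
Back-substitute:
1 = 7 − 3·2
1 = −3·30 + 13·7
1 = 13·157 − 68·30
1 = −68·658 + 285·157
157⁻¹ ≡ 285 (mod 658), so k ≡ 285·128 ≡ 290 (mod 658).
x = 74 + 157·290 = 45604.

45604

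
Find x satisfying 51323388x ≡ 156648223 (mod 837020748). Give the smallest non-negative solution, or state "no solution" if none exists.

no solution

gcd(51323388, 837020748):
837020748 = 16·51323388 + 15846540
51323388 = 3·15846540 + 3783768
15846540 = 4·3783768 + 711468
3783768 = 5·711468 + 226428
711468 = 3·226428 + 32184
226428 = 7·32184 + 1140
32184 = 28·1140 + 264
1140 = 4·264 + 84
264 = 3·84 + 12
84 = 7·12 + 0
gcd = 12, but 12 ∤ 156648223, so the congruence has no solution.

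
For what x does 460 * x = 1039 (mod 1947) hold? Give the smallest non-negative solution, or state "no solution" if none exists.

1708

First find gcd(460, 1947):
1947 = 4×460 + 107
460 = 4×107 + 32
107 = 3×32 + 11
32 = 2×11 + 10
11 = 1×10 + 1
10 = 10×1 + 0
gcd = 1, so a unique solution mod 1947 exists.
Back-substitute for the Bézout coefficients:
1 = 11 − 10
1 = −32 + 3·11
1 = 3·107 − 10·32
1 = −10·460 + 43·107
1 = 43·1947 − 182·460
So 460·(-182) ≡ 1 (mod 1947), giving 460⁻¹ ≡ 1765.
x ≡ 460⁻¹·1039 ≡ 1765·1039 ≡ 1708 (mod 1947).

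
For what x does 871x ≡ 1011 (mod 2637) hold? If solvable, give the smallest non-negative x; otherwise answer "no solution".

2181

First find gcd(871, 2637):
2637 = 3·871 + 24
871 = 36·24 + 7
24 = 3·7 + 3
7 = 2·3 + 1
3 = 3·1 + 0
gcd = 1, so a unique solution mod 2637 exists.
Back-substitute for the Bézout coefficients:
1 = 7 − 2·3
1 = −2·24 + 7·7
1 = 7·871 − 254·24
1 = −254·2637 + 769·871
So 871·(769) ≡ 1 (mod 2637), giving 871⁻¹ ≡ 769.
x ≡ 871⁻¹·1011 ≡ 769·1011 ≡ 2181 (mod 2637).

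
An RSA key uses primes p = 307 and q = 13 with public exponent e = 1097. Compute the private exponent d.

3113

φ(n) = (p−1)(q−1) = 306·12 = 3672.
Need d with 1097·d ≡ 1 (mod 3672). Apply the extended Euclidean algorithm:
3672 = 3×1097 + 381
1097 = 2×381 + 335
381 = 1×335 + 46
335 = 7×46 + 13
46 = 3×13 + 7
13 = 1×7 + 6
7 = 1×6 + 1
6 = 6×1 + 0
Back-substitute:
1 = 7 − 6
1 = −13 + 2·7
1 = 2·46 − 7·13
1 = −7·335 + 51·46
1 = 51·381 − 58·335
1 = −58·1097 + 167·381
1 = 167·3672 − 559·1097
So 1097·(-559) ≡ 1 (mod 3672), hence d ≡ -559 ≡ 3113 (mod 3672).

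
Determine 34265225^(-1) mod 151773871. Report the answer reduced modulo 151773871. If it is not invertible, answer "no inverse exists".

Run Euclid on (151773871, 34265225):
151773871 = 4·34265225 + 14712971
34265225 = 2·14712971 + 4839283
14712971 = 3·4839283 + 195122
4839283 = 24·195122 + 156355
195122 = 1·156355 + 38767
156355 = 4·38767 + 1287
38767 = 30·1287 + 157
1287 = 8·157 + 31
157 = 5·31 + 2
31 = 15·2 + 1
2 = 2·1 + 0
gcd = 1, so the inverse exists. Back-substitute:
1 = 31 − 15·2
1 = −15·157 + 76·31
1 = 76·1287 − 623·157
1 = −623·38767 + 18766·1287
1 = 18766·156355 − 75687·38767
1 = −75687·195122 + 94453·156355
1 = 94453·4839283 − 2342559·195122
1 = −2342559·14712971 + 7122130·4839283
1 = 7122130·34265225 − 16586819·14712971
1 = −16586819·151773871 + 73469406·34265225
So 34265225·73469406 ≡ 1 (mod 151773871).

73469406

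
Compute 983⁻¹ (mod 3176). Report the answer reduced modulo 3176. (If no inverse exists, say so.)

Run Euclid on (3176, 983):
3176 = 3*983 + 227
983 = 4*227 + 75
227 = 3*75 + 2
75 = 37*2 + 1
2 = 2*1 + 0
The gcd is 1. Working backward:
1 = 75 − 37·2
1 = −37·227 + 112·75
1 = 112·983 − 485·227
1 = −485·3176 + 1567·983
So 983·1567 ≡ 1 (mod 3176).

1567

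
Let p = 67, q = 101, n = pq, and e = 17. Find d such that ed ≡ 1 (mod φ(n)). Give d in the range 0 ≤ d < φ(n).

φ(n) = (p−1)(q−1) = 66·100 = 6600.
Need d with 17·d ≡ 1 (mod 6600). Apply the extended Euclidean algorithm:
6600 = 388×17 + 4
17 = 4×4 + 1
4 = 4×1 + 0
Back-substitute:
1 = 17 − 4·4
1 = −4·6600 + 1553·17
So 17·1553 ≡ 1 (mod 6600), hence d = 1553.

1553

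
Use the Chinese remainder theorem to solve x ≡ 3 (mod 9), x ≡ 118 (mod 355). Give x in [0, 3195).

Write x = 3 + 9·k. Then 9·k ≡ 118 − 3 ≡ 115 (mod 355).
Need 9⁻¹ mod 355. Extended Euclid on (355, 9):
355 = 39×9 + 4
9 = 2×4 + 1
4 = 4×1 + 0
Back-substitute:
1 = 9 − 2·4
1 = −2·355 + 79·9
9⁻¹ ≡ 79 (mod 355), so k ≡ 79·115 ≡ 210 (mod 355).
x = 3 + 9·210 = 1893.

1893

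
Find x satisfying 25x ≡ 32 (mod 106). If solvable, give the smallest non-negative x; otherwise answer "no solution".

14

First find gcd(25, 106):
106 = 4*25 + 6
25 = 4*6 + 1
6 = 6*1 + 0
gcd = 1, so a unique solution mod 106 exists.
Back-substitute for the Bézout coefficients:
1 = 25 − 4·6
1 = −4·106 + 17·25
So 25·(17) ≡ 1 (mod 106), giving 25⁻¹ ≡ 17.
x ≡ 25⁻¹·32 ≡ 17·32 ≡ 14 (mod 106).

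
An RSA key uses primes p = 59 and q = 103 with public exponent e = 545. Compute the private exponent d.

φ(n) = (p−1)(q−1) = 58·102 = 5916.
Need d with 545·d ≡ 1 (mod 5916). Apply the extended Euclidean algorithm:
5916 = 10*545 + 466
545 = 1*466 + 79
466 = 5*79 + 71
79 = 1*71 + 8
71 = 8*8 + 7
8 = 1*7 + 1
7 = 7*1 + 0
Back-substitute:
1 = 8 − 7
1 = −71 + 9·8
1 = 9·79 − 10·71
1 = −10·466 + 59·79
1 = 59·545 − 69·466
1 = −69·5916 + 749·545
So 545·749 ≡ 1 (mod 5916), hence d = 749.

749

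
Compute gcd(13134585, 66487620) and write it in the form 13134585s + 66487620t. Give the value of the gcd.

Apply Euclid's algorithm to 66487620 and 13134585:
66487620 = 5×13134585 + 814695
13134585 = 16×814695 + 99465
814695 = 8×99465 + 18975
99465 = 5×18975 + 4590
18975 = 4×4590 + 615
4590 = 7×615 + 285
615 = 2×285 + 45
285 = 6×45 + 15
45 = 3×15 + 0
gcd(13134585, 66487620) = 15.
Working backward:
15 = 285 − 6·45
15 = −6·615 + 13·285
15 = 13·4590 − 97·615
15 = −97·18975 + 401·4590
15 = 401·99465 − 2102·18975
15 = −2102·814695 + 17217·99465
15 = 17217·13134585 − 277574·814695
15 = −277574·66487620 + 1405087·13134585
So 15 = (-277574)·66487620 + (1405087)·13134585.

15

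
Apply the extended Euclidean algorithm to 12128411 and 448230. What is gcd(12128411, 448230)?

1

Repeated division:
12128411 = 27×448230 + 26201
448230 = 17×26201 + 2813
26201 = 9×2813 + 884
2813 = 3×884 + 161
884 = 5×161 + 79
161 = 2×79 + 3
79 = 26×3 + 1
3 = 3×1 + 0
gcd(12128411, 448230) = 1.
Express as a combination:
1 = 79 − 26·3
1 = −26·161 + 53·79
1 = 53·884 − 291·161
1 = −291·2813 + 926·884
1 = 926·26201 − 8625·2813
1 = −8625·448230 + 147551·26201
1 = 147551·12128411 − 3992502·448230
So 1 = (147551)·12128411 + (-3992502)·448230.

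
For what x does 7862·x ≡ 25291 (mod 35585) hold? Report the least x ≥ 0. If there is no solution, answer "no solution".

14908

First find gcd(7862, 35585):
35585 = 4×7862 + 4137
7862 = 1×4137 + 3725
4137 = 1×3725 + 412
3725 = 9×412 + 17
412 = 24×17 + 4
17 = 4×4 + 1
4 = 4×1 + 0
gcd = 1, so a unique solution mod 35585 exists.
Back-substitute for the Bézout coefficients:
1 = 17 − 4·4
1 = −4·412 + 97·17
1 = 97·3725 − 877·412
1 = −877·4137 + 974·3725
1 = 974·7862 − 1851·4137
1 = −1851·35585 + 8378·7862
So 7862·(8378) ≡ 1 (mod 35585), giving 7862⁻¹ ≡ 8378.
x ≡ 7862⁻¹·25291 ≡ 8378·25291 ≡ 14908 (mod 35585).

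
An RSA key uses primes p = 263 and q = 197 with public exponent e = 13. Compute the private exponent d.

φ(n) = (p−1)(q−1) = 262·196 = 51352.
Need d with 13·d ≡ 1 (mod 51352). Apply the extended Euclidean algorithm:
51352 = 3950·13 + 2
13 = 6·2 + 1
2 = 2·1 + 0
Back-substitute:
1 = 13 − 6·2
1 = −6·51352 + 23701·13
So 13·23701 ≡ 1 (mod 51352), hence d = 23701.

23701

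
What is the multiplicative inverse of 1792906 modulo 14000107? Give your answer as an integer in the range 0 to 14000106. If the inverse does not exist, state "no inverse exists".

Extended Euclidean algorithm:
14000107 = 7×1792906 + 1449765
1792906 = 1×1449765 + 343141
1449765 = 4×343141 + 77201
343141 = 4×77201 + 34337
77201 = 2×34337 + 8527
34337 = 4×8527 + 229
8527 = 37×229 + 54
229 = 4×54 + 13
54 = 4×13 + 2
13 = 6×2 + 1
2 = 2×1 + 0
The gcd is 1. Working backward:
1 = 13 − 6·2
1 = −6·54 + 25·13
1 = 25·229 − 106·54
1 = −106·8527 + 3947·229
1 = 3947·34337 − 15894·8527
1 = −15894·77201 + 35735·34337
1 = 35735·343141 − 158834·77201
1 = −158834·1449765 + 671071·343141
1 = 671071·1792906 − 829905·1449765
1 = −829905·14000107 + 6480406·1792906
So 1792906·6480406 ≡ 1 (mod 14000107).

6480406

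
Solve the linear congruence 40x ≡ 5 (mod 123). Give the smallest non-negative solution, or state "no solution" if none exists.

First find gcd(40, 123):
123 = 3*40 + 3
40 = 13*3 + 1
3 = 3*1 + 0
gcd = 1, so a unique solution mod 123 exists.
Back-substitute for the Bézout coefficients:
1 = 40 − 13·3
1 = −13·123 + 40·40
So 40·(40) ≡ 1 (mod 123), giving 40⁻¹ ≡ 40.
x ≡ 40⁻¹·5 ≡ 40·5 ≡ 77 (mod 123).

77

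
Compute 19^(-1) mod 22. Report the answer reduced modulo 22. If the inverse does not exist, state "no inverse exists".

7

Apply the Euclidean algorithm to 22 and 19:
22 = 1·19 + 3
19 = 6·3 + 1
3 = 3·1 + 0
The gcd is 1. Working backward:
1 = 19 − 6·3
1 = −6·22 + 7·19
So 19·7 ≡ 1 (mod 22).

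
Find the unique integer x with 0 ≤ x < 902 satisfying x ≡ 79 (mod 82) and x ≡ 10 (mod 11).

571

Write x = 79 + 82·k. Then 82·k ≡ 10 − 79 ≡ 8 (mod 11).
Need 82⁻¹ mod 11. Extended Euclid on (11, 5):
11 = 2×5 + 1
5 = 5×1 + 0
Back-substitute:
1 = 11 − 2·5
82⁻¹ ≡ 9 (mod 11), so k ≡ 9·8 ≡ 6 (mod 11).
x = 79 + 82·6 = 571.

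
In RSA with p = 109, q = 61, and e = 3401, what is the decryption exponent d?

φ(n) = (p−1)(q−1) = 108·60 = 6480.
Need d with 3401·d ≡ 1 (mod 6480). Apply the extended Euclidean algorithm:
6480 = 1*3401 + 3079
3401 = 1*3079 + 322
3079 = 9*322 + 181
322 = 1*181 + 141
181 = 1*141 + 40
141 = 3*40 + 21
40 = 1*21 + 19
21 = 1*19 + 2
19 = 9*2 + 1
2 = 2*1 + 0
Back-substitute:
1 = 19 − 9·2
1 = −9·21 + 10·19
1 = 10·40 − 19·21
1 = −19·141 + 67·40
1 = 67·181 − 86·141
1 = −86·322 + 153·181
1 = 153·3079 − 1463·322
1 = −1463·3401 + 1616·3079
1 = 1616·6480 − 3079·3401
So 3401·(-3079) ≡ 1 (mod 6480), hence d ≡ -3079 ≡ 3401 (mod 6480).

3401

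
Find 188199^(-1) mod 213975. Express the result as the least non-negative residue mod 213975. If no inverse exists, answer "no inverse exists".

no inverse exists

Compute gcd(188199, 213975):
213975 = 1×188199 + 25776
188199 = 7×25776 + 7767
25776 = 3×7767 + 2475
7767 = 3×2475 + 342
2475 = 7×342 + 81
342 = 4×81 + 18
81 = 4×18 + 9
18 = 2×9 + 0
gcd(188199, 213975) = 9 ≠ 1, so 188199 has no multiplicative inverse modulo 213975.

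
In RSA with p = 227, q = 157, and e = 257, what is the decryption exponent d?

11249

φ(n) = (p−1)(q−1) = 226·156 = 35256.
Need d with 257·d ≡ 1 (mod 35256). Apply the extended Euclidean algorithm:
35256 = 137·257 + 47
257 = 5·47 + 22
47 = 2·22 + 3
22 = 7·3 + 1
3 = 3·1 + 0
Back-substitute:
1 = 22 − 7·3
1 = −7·47 + 15·22
1 = 15·257 − 82·47
1 = −82·35256 + 11249·257
So 257·11249 ≡ 1 (mod 35256), hence d = 11249.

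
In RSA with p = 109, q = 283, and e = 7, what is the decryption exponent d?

4351

φ(n) = (p−1)(q−1) = 108·282 = 30456.
Need d with 7·d ≡ 1 (mod 30456). Apply the extended Euclidean algorithm:
30456 = 4350·7 + 6
7 = 1·6 + 1
6 = 6·1 + 0
Back-substitute:
1 = 7 − 6
1 = −30456 + 4351·7
So 7·4351 ≡ 1 (mod 30456), hence d = 4351.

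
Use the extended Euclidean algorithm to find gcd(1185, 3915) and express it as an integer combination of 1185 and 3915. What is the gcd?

Euclidean algorithm:
3915 = 3×1185 + 360
1185 = 3×360 + 105
360 = 3×105 + 45
105 = 2×45 + 15
45 = 3×15 + 0
gcd(1185, 3915) = 15.
Express as a combination:
15 = 105 − 2·45
15 = −2·360 + 7·105
15 = 7·1185 − 23·360
15 = −23·3915 + 76·1185
So 15 = (-23)·3915 + (76)·1185.

15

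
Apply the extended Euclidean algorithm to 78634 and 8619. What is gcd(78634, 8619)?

1

Repeated division:
78634 = 9×8619 + 1063
8619 = 8×1063 + 115
1063 = 9×115 + 28
115 = 4×28 + 3
28 = 9×3 + 1
3 = 3×1 + 0
gcd(78634, 8619) = 1.
Express as a combination:
1 = 28 − 9·3
1 = −9·115 + 37·28
1 = 37·1063 − 342·115
1 = −342·8619 + 2773·1063
1 = 2773·78634 − 25299·8619
So 1 = (2773)·78634 + (-25299)·8619.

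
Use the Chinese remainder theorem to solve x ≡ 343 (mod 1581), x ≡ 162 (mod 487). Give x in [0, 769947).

Write x = 343 + 1581·k. Then 1581·k ≡ 162 − 343 ≡ 306 (mod 487).
Need 1581⁻¹ mod 487. Extended Euclid on (487, 120):
487 = 4*120 + 7
120 = 17*7 + 1
7 = 7*1 + 0
Back-substitute:
1 = 120 − 17·7
1 = −17·487 + 69·120
1581⁻¹ ≡ 69 (mod 487), so k ≡ 69·306 ≡ 173 (mod 487).
x = 343 + 1581·173 = 273856.

273856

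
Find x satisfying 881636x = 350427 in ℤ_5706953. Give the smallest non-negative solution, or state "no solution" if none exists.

First find gcd(881636, 5706953):
5706953 = 6·881636 + 417137
881636 = 2·417137 + 47362
417137 = 8·47362 + 38241
47362 = 1·38241 + 9121
38241 = 4·9121 + 1757
9121 = 5·1757 + 336
1757 = 5·336 + 77
336 = 4·77 + 28
77 = 2·28 + 21
28 = 1·21 + 7
21 = 3·7 + 0
gcd = 7 and 7 | 350427, so solutions exist. Divide through by 7: 125948x ≡ 50061 (mod 815279).
Now find 125948⁻¹ mod 815279:
815279 = 6×125948 + 59591
125948 = 2×59591 + 6766
59591 = 8×6766 + 5463
6766 = 1×5463 + 1303
5463 = 4×1303 + 251
1303 = 5×251 + 48
251 = 5×48 + 11
48 = 4×11 + 4
11 = 2×4 + 3
4 = 1×3 + 1
3 = 3×1 + 0
Back-substitute:
1 = 4 − 3
1 = −11 + 3·4
1 = 3·48 − 13·11
1 = −13·251 + 68·48
1 = 68·1303 − 353·251
1 = −353·5463 + 1480·1303
1 = 1480·6766 − 1833·5463
1 = −1833·59591 + 16144·6766
1 = 16144·125948 − 34121·59591
1 = −34121·815279 + 220870·125948
So 125948⁻¹ ≡ 220870 (mod 815279).
Then x ≡ 220870·50061 ≡ 159272 (mod 815279); the smallest non-negative solution is x = 159272.

159272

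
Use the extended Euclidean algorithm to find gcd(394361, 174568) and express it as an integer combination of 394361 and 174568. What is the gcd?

1

Euclidean algorithm:
394361 = 2×174568 + 45225
174568 = 3×45225 + 38893
45225 = 1×38893 + 6332
38893 = 6×6332 + 901
6332 = 7×901 + 25
901 = 36×25 + 1
25 = 25×1 + 0
gcd(394361, 174568) = 1.
Working backward:
1 = 901 − 36·25
1 = −36·6332 + 253·901
1 = 253·38893 − 1554·6332
1 = −1554·45225 + 1807·38893
1 = 1807·174568 − 6975·45225
1 = −6975·394361 + 15757·174568
So 1 = (-6975)·394361 + (15757)·174568.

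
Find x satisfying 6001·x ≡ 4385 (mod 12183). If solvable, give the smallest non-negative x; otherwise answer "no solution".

First find gcd(6001, 12183):
12183 = 2·6001 + 181
6001 = 33·181 + 28
181 = 6·28 + 13
28 = 2·13 + 2
13 = 6·2 + 1
2 = 2·1 + 0
gcd = 1, so a unique solution mod 12183 exists.
Back-substitute for the Bézout coefficients:
1 = 13 − 6·2
1 = −6·28 + 13·13
1 = 13·181 − 84·28
1 = −84·6001 + 2785·181
1 = 2785·12183 − 5654·6001
So 6001·(-5654) ≡ 1 (mod 12183), giving 6001⁻¹ ≡ 6529.
x ≡ 6001⁻¹·4385 ≡ 6529·4385 ≡ 11798 (mod 12183).

11798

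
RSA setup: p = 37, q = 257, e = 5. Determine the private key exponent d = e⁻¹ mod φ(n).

φ(n) = (p−1)(q−1) = 36·256 = 9216.
Need d with 5·d ≡ 1 (mod 9216). Apply the extended Euclidean algorithm:
9216 = 1843×5 + 1
5 = 5×1 + 0
Back-substitute:
1 = 9216 − 1843·5
So 5·(-1843) ≡ 1 (mod 9216), hence d ≡ -1843 ≡ 7373 (mod 9216).

7373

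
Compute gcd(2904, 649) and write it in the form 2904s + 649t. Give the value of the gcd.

Apply Euclid's algorithm to 2904 and 649:
2904 = 4×649 + 308
649 = 2×308 + 33
308 = 9×33 + 11
33 = 3×11 + 0
gcd(2904, 649) = 11.
Express as a combination:
11 = 308 − 9·33
11 = −9·649 + 19·308
11 = 19·2904 − 85·649
So 11 = (19)·2904 + (-85)·649.

11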